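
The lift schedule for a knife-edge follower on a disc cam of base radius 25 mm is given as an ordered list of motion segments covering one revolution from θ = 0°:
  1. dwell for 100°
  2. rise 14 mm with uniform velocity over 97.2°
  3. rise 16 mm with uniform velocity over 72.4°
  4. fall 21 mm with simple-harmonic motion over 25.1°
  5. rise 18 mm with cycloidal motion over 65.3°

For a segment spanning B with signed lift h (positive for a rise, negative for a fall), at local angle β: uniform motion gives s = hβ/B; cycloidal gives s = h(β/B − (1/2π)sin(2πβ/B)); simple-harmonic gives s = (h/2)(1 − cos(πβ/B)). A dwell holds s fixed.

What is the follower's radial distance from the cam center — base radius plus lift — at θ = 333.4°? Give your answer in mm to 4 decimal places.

seg 1 [0°–100°] dwell: s stays 0.0000
seg 2 [100°–197.2°] uniform, h=14: full span → s += 14 → s = 14.0000
seg 3 [197.2°–269.6°] uniform, h=16: full span → s += 16 → s = 30.0000
seg 4 [269.6°–294.7°] simple-harmonic, h=-21: full span → s += -21 → s = 9.0000
seg 5 [294.7°–360°] cycloidal, h=18: θ=333.4° here. β=38.7, B=65.3. 18·(0.5926 − sin(2π·0.5926)/(2π)) = 12.2428 → s = 21.2428
radial distance = base radius + s = 25 + 21.2428 = 46.2428

46.2428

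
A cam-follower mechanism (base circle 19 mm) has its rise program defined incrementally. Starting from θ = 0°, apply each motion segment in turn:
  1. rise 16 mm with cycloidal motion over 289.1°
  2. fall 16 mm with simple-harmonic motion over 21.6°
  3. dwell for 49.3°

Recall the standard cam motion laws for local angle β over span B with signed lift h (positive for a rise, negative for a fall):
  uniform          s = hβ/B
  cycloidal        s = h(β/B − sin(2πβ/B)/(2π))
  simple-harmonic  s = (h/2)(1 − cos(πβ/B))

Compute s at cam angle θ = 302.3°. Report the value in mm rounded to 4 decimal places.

seg 1 [0°–289.1°] cycloidal, h=16: full span → s += 16 → s = 16.0000
seg 2 [289.1°–310.7°] simple-harmonic, h=-16: θ=302.3° here. β=13.2, B=21.6. -16/2·(1 − cos(π·0.6111)) = -10.7362 → s = 5.2638

5.2638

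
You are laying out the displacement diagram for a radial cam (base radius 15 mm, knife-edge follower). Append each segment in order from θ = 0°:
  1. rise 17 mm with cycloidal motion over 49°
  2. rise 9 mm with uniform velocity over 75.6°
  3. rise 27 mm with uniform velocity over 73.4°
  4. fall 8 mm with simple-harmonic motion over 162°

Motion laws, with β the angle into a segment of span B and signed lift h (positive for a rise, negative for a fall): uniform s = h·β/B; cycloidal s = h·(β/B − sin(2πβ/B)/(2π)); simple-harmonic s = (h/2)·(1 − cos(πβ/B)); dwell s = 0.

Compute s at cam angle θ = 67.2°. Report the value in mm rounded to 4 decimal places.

seg 1 [0°–49°] cycloidal, h=17: full span → s += 17 → s = 17.0000
seg 2 [49°–124.6°] uniform, h=9: θ=67.2° here. β=18.2, B=75.6. 9·18.2/75.6 = 2.1667 → s = 19.1667

19.1667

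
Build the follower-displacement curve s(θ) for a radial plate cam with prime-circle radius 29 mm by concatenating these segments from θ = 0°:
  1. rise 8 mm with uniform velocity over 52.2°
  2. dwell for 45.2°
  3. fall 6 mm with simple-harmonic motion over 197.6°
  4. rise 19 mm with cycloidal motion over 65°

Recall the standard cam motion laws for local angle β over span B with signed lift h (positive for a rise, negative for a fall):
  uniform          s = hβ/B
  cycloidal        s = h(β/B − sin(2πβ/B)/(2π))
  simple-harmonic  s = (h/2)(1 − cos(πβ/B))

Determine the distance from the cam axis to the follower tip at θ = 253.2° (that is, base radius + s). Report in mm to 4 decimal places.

seg 1 [0°–52.2°] uniform, h=8: full span → s += 8 → s = 8.0000
seg 2 [52.2°–97.4°] dwell: s stays 8.0000
seg 3 [97.4°–295°] simple-harmonic, h=-6: θ=253.2° here. β=155.8, B=197.6. -6/2·(1 − cos(π·0.7885)) = -5.3616 → s = 2.6384
radial distance = base radius + s = 29 + 2.6384 = 31.6384

31.6384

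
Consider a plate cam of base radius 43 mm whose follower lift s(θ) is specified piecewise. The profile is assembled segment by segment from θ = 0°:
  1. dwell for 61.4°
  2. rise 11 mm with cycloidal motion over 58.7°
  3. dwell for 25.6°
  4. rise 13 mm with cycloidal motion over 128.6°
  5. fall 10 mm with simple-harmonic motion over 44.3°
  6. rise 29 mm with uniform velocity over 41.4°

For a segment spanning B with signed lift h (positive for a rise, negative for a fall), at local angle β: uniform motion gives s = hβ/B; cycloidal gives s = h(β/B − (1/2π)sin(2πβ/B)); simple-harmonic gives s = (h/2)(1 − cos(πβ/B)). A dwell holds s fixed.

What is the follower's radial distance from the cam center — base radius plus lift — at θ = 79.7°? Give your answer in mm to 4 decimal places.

seg 1 [0°–61.4°] dwell: s stays 0.0000
seg 2 [61.4°–120.1°] cycloidal, h=11: θ=79.7° here. β=18.3, B=58.7. 11·(0.3118 − sin(2π·0.3118)/(2π)) = 1.8087 → s = 1.8087
radial distance = base radius + s = 43 + 1.8087 = 44.8087

44.8087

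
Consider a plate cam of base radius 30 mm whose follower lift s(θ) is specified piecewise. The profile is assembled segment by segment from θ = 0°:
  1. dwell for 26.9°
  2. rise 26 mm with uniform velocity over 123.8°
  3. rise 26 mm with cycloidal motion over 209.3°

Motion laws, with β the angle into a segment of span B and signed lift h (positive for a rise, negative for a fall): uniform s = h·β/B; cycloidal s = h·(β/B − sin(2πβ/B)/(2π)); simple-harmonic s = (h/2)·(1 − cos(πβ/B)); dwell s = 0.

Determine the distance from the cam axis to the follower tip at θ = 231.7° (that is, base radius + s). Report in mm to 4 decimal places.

seg 1 [0°–26.9°] dwell: s stays 0.0000
seg 2 [26.9°–150.7°] uniform, h=26: full span → s += 26 → s = 26.0000
seg 3 [150.7°–360°] cycloidal, h=26: θ=231.7° here. β=81, B=209.3. 26·(0.3870 − sin(2π·0.3870)/(2π)) = 7.3649 → s = 33.3649
radial distance = base radius + s = 30 + 33.3649 = 63.3649

63.3649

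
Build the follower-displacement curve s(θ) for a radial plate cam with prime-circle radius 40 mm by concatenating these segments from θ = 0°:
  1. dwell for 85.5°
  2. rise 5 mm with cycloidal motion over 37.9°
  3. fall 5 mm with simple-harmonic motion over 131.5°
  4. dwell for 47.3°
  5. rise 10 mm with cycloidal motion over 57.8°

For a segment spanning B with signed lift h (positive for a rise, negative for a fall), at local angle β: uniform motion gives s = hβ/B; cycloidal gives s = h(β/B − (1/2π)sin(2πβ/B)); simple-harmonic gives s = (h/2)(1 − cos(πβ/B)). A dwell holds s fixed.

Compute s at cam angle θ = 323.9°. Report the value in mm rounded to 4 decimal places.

seg 1 [0°–85.5°] dwell: s stays 0.0000
seg 2 [85.5°–123.4°] cycloidal, h=5: full span → s += 5 → s = 5.0000
seg 3 [123.4°–254.9°] simple-harmonic, h=-5: full span → s += -5 → s = 0.0000
seg 4 [254.9°–302.2°] dwell: s stays 0.0000
seg 5 [302.2°–360°] cycloidal, h=10: θ=323.9° here. β=21.7, B=57.8. 10·(0.3754 − sin(2π·0.3754)/(2π)) = 2.6320 → s = 2.6320

2.6320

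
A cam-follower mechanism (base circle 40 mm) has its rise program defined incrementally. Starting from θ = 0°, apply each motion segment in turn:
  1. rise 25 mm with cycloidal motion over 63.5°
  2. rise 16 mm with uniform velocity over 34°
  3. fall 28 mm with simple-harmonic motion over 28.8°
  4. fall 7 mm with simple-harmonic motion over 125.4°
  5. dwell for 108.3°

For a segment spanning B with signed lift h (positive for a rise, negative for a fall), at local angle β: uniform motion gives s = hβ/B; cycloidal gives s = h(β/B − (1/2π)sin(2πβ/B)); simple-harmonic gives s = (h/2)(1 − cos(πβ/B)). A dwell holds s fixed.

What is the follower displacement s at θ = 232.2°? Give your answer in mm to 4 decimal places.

seg 1 [0°–63.5°] cycloidal, h=25: full span → s += 25 → s = 25.0000
seg 2 [63.5°–97.5°] uniform, h=16: full span → s += 16 → s = 41.0000
seg 3 [97.5°–126.3°] simple-harmonic, h=-28: full span → s += -28 → s = 13.0000
seg 4 [126.3°–251.7°] simple-harmonic, h=-7: θ=232.2° here. β=105.9, B=125.4. -7/2·(1 − cos(π·0.8445)) = -6.5906 → s = 6.4094

6.4094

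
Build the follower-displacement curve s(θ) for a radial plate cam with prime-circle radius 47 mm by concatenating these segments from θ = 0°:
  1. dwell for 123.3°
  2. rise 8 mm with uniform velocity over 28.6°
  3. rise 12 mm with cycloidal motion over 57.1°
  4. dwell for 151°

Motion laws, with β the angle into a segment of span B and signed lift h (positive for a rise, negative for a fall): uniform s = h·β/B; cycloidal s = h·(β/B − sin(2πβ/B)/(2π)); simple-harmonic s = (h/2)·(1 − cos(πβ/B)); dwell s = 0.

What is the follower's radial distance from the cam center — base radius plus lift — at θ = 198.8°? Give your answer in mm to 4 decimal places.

seg 1 [0°–123.3°] dwell: s stays 0.0000
seg 2 [123.3°–151.9°] uniform, h=8: full span → s += 8 → s = 8.0000
seg 3 [151.9°–209°] cycloidal, h=12: θ=198.8° here. β=46.9, B=57.1. 12·(0.8214 − sin(2π·0.8214)/(2π)) = 11.5774 → s = 19.5774
radial distance = base radius + s = 47 + 19.5774 = 66.5774

66.5774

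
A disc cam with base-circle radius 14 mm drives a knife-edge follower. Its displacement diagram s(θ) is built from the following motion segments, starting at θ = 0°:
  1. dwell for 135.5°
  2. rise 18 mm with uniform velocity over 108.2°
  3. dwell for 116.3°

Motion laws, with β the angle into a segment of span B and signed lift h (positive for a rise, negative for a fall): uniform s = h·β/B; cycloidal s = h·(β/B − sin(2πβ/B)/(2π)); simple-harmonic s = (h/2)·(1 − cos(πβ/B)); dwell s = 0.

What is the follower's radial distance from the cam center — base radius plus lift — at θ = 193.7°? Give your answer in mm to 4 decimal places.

seg 1 [0°–135.5°] dwell: s stays 0.0000
seg 2 [135.5°–243.7°] uniform, h=18: θ=193.7° here. β=58.2, B=108.2. 18·58.2/108.2 = 9.6821 → s = 9.6821
radial distance = base radius + s = 14 + 9.6821 = 23.6821

23.6821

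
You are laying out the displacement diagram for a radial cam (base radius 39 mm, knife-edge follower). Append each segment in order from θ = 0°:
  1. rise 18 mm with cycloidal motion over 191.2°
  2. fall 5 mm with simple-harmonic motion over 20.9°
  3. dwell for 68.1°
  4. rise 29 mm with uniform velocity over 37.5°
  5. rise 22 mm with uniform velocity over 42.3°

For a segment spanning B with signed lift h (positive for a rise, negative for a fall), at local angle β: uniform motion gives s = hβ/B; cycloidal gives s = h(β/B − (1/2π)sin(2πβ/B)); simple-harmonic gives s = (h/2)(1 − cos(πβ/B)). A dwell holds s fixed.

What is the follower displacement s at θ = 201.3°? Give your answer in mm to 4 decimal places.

seg 1 [0°–191.2°] cycloidal, h=18: full span → s += 18 → s = 18.0000
seg 2 [191.2°–212.1°] simple-harmonic, h=-5: θ=201.3° here. β=10.1, B=20.9. -5/2·(1 − cos(π·0.4833)) = -2.3685 → s = 15.6315

15.6315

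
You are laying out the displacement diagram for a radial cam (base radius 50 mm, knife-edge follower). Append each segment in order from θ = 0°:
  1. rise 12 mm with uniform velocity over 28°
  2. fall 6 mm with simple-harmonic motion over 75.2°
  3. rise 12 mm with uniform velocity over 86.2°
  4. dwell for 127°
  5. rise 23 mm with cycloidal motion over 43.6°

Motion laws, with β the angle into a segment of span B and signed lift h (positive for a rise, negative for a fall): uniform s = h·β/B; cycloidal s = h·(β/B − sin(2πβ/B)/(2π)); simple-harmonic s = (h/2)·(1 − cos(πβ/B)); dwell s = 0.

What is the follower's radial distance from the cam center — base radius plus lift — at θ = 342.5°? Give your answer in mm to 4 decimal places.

seg 1 [0°–28°] uniform, h=12: full span → s += 12 → s = 12.0000
seg 2 [28°–103.2°] simple-harmonic, h=-6: full span → s += -6 → s = 6.0000
seg 3 [103.2°–189.4°] uniform, h=12: full span → s += 12 → s = 18.0000
seg 4 [189.4°–316.4°] dwell: s stays 18.0000
seg 5 [316.4°–360°] cycloidal, h=23: θ=342.5° here. β=26.1, B=43.6. 23·(0.5986 − sin(2π·0.5986)/(2π)) = 15.8943 → s = 33.8943
radial distance = base radius + s = 50 + 33.8943 = 83.8943

83.8943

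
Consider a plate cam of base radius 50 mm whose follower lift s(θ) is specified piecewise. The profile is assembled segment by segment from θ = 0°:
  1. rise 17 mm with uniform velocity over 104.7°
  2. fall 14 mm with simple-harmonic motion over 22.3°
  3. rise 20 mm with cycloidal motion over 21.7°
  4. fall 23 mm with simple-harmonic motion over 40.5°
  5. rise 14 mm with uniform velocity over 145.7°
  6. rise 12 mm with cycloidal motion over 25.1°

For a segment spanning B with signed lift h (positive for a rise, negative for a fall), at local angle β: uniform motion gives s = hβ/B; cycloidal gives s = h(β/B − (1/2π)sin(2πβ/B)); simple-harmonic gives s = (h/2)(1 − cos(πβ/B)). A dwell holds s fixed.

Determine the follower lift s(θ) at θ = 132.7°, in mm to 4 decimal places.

seg 1 [0°–104.7°] uniform, h=17: full span → s += 17 → s = 17.0000
seg 2 [104.7°–127°] simple-harmonic, h=-14: full span → s += -14 → s = 3.0000
seg 3 [127°–148.7°] cycloidal, h=20: θ=132.7° here. β=5.7, B=21.7. 20·(0.2627 − sin(2π·0.2627)/(2π)) = 2.0804 → s = 5.0804

5.0804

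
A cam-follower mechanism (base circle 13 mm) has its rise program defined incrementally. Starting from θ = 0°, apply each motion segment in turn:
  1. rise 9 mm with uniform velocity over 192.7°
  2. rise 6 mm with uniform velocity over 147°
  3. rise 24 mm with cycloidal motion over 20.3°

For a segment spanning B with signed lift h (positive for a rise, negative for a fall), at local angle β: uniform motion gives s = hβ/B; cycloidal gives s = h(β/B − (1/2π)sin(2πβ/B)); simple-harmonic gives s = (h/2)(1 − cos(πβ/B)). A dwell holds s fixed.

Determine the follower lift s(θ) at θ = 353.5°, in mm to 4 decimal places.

seg 1 [0°–192.7°] uniform, h=9: full span → s += 9 → s = 9.0000
seg 2 [192.7°–339.7°] uniform, h=6: full span → s += 6 → s = 15.0000
seg 3 [339.7°–360°] cycloidal, h=24: θ=353.5° here. β=13.8, B=20.3. 24·(0.6798 − sin(2π·0.6798)/(2π)) = 19.7694 → s = 34.7694

34.7694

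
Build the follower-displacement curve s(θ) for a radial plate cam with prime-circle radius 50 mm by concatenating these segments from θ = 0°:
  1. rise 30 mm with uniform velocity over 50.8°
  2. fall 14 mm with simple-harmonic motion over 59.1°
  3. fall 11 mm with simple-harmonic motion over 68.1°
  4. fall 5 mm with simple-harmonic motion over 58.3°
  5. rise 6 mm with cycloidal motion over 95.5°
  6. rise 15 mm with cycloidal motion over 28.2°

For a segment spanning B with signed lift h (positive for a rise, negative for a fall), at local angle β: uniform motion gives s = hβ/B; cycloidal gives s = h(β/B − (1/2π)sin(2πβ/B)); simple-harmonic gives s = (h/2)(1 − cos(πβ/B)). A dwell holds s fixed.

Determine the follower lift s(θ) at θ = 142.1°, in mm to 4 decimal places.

seg 1 [0°–50.8°] uniform, h=30: full span → s += 30 → s = 30.0000
seg 2 [50.8°–109.9°] simple-harmonic, h=-14: full span → s += -14 → s = 16.0000
seg 3 [109.9°–178°] simple-harmonic, h=-11: θ=142.1° here. β=32.2, B=68.1. -11/2·(1 − cos(π·0.4728)) = -5.0312 → s = 10.9688

10.9688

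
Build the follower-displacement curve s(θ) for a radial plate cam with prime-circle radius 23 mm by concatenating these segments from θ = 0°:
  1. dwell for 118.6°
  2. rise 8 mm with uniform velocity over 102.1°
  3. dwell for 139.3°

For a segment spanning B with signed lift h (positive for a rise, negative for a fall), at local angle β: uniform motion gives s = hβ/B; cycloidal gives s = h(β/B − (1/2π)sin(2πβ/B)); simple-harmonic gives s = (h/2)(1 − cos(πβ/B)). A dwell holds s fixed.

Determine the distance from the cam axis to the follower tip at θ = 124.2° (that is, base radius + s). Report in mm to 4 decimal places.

seg 1 [0°–118.6°] dwell: s stays 0.0000
seg 2 [118.6°–220.7°] uniform, h=8: θ=124.2° here. β=5.6, B=102.1. 8·5.6/102.1 = 0.4388 → s = 0.4388
radial distance = base radius + s = 23 + 0.4388 = 23.4388

23.4388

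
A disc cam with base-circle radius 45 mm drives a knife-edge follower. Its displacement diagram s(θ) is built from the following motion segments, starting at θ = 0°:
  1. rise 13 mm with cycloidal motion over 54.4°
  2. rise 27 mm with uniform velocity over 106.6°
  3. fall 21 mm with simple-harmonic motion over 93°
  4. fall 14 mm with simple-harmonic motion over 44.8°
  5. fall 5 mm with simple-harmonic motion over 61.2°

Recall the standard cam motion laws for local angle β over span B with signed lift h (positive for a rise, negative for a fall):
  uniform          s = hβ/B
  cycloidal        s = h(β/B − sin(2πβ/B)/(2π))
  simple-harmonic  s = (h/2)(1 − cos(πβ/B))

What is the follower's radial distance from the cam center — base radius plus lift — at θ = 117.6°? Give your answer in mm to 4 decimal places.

seg 1 [0°–54.4°] cycloidal, h=13: full span → s += 13 → s = 13.0000
seg 2 [54.4°–161°] uniform, h=27: θ=117.6° here. β=63.2, B=106.6. 27·63.2/106.6 = 16.0075 → s = 29.0075
radial distance = base radius + s = 45 + 29.0075 = 74.0075

74.0075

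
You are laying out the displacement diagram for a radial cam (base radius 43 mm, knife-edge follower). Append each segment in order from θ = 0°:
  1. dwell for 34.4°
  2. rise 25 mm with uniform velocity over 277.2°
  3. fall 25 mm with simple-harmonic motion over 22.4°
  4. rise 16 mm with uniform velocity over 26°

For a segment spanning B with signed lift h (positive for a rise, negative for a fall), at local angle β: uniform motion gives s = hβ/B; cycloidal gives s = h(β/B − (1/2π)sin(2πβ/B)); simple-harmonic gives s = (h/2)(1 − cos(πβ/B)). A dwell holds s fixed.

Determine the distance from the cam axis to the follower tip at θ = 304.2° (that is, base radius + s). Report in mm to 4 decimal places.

seg 1 [0°–34.4°] dwell: s stays 0.0000
seg 2 [34.4°–311.6°] uniform, h=25: θ=304.2° here. β=269.8, B=277.2. 25·269.8/277.2 = 24.3326 → s = 24.3326
radial distance = base radius + s = 43 + 24.3326 = 67.3326

67.3326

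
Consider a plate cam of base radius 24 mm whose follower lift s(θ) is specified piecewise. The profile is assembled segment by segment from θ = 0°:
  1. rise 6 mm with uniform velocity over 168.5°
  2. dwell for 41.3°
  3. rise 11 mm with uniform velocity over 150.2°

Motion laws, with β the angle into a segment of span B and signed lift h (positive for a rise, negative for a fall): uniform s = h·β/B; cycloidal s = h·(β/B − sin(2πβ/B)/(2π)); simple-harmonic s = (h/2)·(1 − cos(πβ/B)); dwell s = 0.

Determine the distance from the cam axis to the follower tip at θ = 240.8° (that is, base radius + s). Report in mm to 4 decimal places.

seg 1 [0°–168.5°] uniform, h=6: full span → s += 6 → s = 6.0000
seg 2 [168.5°–209.8°] dwell: s stays 6.0000
seg 3 [209.8°–360°] uniform, h=11: θ=240.8° here. β=31, B=150.2. 11·31/150.2 = 2.2703 → s = 8.2703
radial distance = base radius + s = 24 + 8.2703 = 32.2703

32.2703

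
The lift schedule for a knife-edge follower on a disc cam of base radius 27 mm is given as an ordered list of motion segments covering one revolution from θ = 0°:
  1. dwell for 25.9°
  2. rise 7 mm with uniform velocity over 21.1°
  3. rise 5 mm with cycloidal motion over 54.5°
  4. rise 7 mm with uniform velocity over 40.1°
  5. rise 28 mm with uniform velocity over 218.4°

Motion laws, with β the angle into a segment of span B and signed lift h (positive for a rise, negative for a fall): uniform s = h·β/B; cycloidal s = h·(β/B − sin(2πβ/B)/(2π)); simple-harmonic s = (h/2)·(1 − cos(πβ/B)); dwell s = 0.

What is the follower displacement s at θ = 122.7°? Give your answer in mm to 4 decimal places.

seg 1 [0°–25.9°] dwell: s stays 0.0000
seg 2 [25.9°–47°] uniform, h=7: full span → s += 7 → s = 7.0000
seg 3 [47°–101.5°] cycloidal, h=5: full span → s += 5 → s = 12.0000
seg 4 [101.5°–141.6°] uniform, h=7: θ=122.7° here. β=21.2, B=40.1. 7·21.2/40.1 = 3.7007 → s = 15.7007

15.7007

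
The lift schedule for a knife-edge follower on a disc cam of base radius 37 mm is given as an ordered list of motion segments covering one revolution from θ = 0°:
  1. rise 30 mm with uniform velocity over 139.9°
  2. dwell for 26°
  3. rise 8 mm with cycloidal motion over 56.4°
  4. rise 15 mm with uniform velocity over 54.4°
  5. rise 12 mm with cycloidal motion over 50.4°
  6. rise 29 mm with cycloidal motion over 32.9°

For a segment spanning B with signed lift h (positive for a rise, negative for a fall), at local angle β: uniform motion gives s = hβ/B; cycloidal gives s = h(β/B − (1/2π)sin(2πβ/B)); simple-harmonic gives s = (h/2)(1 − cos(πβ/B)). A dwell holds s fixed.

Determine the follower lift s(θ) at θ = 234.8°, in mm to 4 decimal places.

seg 1 [0°–139.9°] uniform, h=30: full span → s += 30 → s = 30.0000
seg 2 [139.9°–165.9°] dwell: s stays 30.0000
seg 3 [165.9°–222.3°] cycloidal, h=8: full span → s += 8 → s = 38.0000
seg 4 [222.3°–276.7°] uniform, h=15: θ=234.8° here. β=12.5, B=54.4. 15·12.5/54.4 = 3.4467 → s = 41.4467

41.4467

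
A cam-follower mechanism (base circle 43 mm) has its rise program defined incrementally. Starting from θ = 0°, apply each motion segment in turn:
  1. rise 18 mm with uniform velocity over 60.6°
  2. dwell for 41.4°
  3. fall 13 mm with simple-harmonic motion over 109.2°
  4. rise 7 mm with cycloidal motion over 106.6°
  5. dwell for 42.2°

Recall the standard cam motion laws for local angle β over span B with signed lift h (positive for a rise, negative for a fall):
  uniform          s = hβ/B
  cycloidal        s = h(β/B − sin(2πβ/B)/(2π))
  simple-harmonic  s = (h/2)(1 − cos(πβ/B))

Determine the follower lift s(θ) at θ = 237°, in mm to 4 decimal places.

seg 1 [0°–60.6°] uniform, h=18: full span → s += 18 → s = 18.0000
seg 2 [60.6°–102°] dwell: s stays 18.0000
seg 3 [102°–211.2°] simple-harmonic, h=-13: full span → s += -13 → s = 5.0000
seg 4 [211.2°–317.8°] cycloidal, h=7: θ=237° here. β=25.8, B=106.6. 7·(0.2420 − sin(2π·0.2420)/(2π)) = 0.5815 → s = 5.5815

5.5815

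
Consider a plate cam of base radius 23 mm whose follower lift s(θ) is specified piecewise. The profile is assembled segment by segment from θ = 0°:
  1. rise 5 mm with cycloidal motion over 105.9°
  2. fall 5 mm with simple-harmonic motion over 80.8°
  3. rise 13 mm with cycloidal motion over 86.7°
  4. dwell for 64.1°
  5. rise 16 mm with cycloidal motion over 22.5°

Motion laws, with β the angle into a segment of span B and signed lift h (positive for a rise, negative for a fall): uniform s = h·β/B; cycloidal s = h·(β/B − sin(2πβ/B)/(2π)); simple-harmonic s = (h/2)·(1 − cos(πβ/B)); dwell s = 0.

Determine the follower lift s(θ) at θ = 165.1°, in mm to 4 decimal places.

seg 1 [0°–105.9°] cycloidal, h=5: full span → s += 5 → s = 5.0000
seg 2 [105.9°–186.7°] simple-harmonic, h=-5: θ=165.1° here. β=59.2, B=80.8. -5/2·(1 − cos(π·0.7327)) = -4.1690 → s = 0.8310

0.8310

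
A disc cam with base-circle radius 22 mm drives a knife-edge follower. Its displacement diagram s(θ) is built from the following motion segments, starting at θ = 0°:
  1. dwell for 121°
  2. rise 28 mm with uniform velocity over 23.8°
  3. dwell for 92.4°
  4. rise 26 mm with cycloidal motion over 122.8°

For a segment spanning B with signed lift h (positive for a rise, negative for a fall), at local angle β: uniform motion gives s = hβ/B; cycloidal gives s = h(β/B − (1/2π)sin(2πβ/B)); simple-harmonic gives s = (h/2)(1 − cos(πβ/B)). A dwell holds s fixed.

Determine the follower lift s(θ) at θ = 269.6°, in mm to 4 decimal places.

seg 1 [0°–121°] dwell: s stays 0.0000
seg 2 [121°–144.8°] uniform, h=28: full span → s += 28 → s = 28.0000
seg 3 [144.8°–237.2°] dwell: s stays 28.0000
seg 4 [237.2°–360°] cycloidal, h=26: θ=269.6° here. β=32.4, B=122.8. 26·(0.2638 − sin(2π·0.2638)/(2π)) = 2.7376 → s = 30.7376

30.7376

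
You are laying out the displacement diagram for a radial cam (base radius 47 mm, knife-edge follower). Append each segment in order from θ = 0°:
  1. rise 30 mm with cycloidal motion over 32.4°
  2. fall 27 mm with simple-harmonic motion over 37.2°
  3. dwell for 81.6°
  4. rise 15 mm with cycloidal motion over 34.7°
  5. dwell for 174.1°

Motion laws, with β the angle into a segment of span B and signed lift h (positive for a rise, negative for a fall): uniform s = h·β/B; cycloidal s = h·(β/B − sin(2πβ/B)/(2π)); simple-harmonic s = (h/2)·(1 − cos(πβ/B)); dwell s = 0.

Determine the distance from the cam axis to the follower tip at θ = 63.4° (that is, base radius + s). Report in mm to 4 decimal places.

seg 1 [0°–32.4°] cycloidal, h=30: full span → s += 30 → s = 30.0000
seg 2 [32.4°–69.6°] simple-harmonic, h=-27: θ=63.4° here. β=31, B=37.2. -27/2·(1 − cos(π·0.8333)) = -25.1913 → s = 4.8087
radial distance = base radius + s = 47 + 4.8087 = 51.8087

51.8087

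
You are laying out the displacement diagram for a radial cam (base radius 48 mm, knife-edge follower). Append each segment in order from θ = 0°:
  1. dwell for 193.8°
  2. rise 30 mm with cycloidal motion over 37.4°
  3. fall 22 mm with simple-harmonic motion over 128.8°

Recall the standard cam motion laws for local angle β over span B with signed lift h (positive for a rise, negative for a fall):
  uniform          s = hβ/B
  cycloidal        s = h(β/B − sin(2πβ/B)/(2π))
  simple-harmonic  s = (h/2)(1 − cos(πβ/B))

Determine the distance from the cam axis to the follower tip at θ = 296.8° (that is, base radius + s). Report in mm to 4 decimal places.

seg 1 [0°–193.8°] dwell: s stays 0.0000
seg 2 [193.8°–231.2°] cycloidal, h=30: full span → s += 30 → s = 30.0000
seg 3 [231.2°–360°] simple-harmonic, h=-22: θ=296.8° here. β=65.6, B=128.8. -22/2·(1 − cos(π·0.5093)) = -11.3219 → s = 18.6781
radial distance = base radius + s = 48 + 18.6781 = 66.6781

66.6781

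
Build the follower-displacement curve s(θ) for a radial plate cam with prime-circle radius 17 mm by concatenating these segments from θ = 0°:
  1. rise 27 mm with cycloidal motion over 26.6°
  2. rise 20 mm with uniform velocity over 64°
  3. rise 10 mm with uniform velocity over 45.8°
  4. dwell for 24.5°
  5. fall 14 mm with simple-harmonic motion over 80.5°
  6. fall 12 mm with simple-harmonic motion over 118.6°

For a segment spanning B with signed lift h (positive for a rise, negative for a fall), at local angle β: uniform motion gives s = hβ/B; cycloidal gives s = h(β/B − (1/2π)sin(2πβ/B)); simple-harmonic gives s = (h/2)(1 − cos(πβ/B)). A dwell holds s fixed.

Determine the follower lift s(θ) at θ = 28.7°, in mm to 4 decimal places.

seg 1 [0°–26.6°] cycloidal, h=27: full span → s += 27 → s = 27.0000
seg 2 [26.6°–90.6°] uniform, h=20: θ=28.7° here. β=2.1, B=64. 20·2.1/64 = 0.6562 → s = 27.6562

27.6562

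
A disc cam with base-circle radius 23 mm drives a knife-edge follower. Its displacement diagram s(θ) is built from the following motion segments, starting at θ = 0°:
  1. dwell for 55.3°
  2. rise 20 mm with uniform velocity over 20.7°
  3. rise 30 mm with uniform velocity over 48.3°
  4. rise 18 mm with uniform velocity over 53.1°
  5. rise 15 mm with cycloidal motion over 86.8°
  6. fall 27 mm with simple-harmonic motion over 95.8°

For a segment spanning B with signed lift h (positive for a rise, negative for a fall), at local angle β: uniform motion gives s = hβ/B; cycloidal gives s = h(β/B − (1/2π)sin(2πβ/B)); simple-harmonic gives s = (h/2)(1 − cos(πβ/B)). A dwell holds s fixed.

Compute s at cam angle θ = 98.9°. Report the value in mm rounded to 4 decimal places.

seg 1 [0°–55.3°] dwell: s stays 0.0000
seg 2 [55.3°–76°] uniform, h=20: full span → s += 20 → s = 20.0000
seg 3 [76°–124.3°] uniform, h=30: θ=98.9° here. β=22.9, B=48.3. 30·22.9/48.3 = 14.2236 → s = 34.2236

34.2236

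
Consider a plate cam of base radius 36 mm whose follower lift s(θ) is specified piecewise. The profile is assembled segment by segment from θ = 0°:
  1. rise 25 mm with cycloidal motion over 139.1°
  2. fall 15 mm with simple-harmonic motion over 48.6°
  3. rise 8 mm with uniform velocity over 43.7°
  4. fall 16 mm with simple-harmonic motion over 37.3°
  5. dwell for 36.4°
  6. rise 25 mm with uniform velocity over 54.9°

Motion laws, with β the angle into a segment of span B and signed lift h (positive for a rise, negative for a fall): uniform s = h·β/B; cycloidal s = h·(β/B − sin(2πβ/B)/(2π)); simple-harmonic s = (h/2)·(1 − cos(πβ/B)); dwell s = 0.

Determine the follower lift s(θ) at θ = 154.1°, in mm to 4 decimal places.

seg 1 [0°–139.1°] cycloidal, h=25: full span → s += 25 → s = 25.0000
seg 2 [139.1°–187.7°] simple-harmonic, h=-15: θ=154.1° here. β=15, B=48.6. -15/2·(1 − cos(π·0.3086)) = -3.2579 → s = 21.7421

21.7421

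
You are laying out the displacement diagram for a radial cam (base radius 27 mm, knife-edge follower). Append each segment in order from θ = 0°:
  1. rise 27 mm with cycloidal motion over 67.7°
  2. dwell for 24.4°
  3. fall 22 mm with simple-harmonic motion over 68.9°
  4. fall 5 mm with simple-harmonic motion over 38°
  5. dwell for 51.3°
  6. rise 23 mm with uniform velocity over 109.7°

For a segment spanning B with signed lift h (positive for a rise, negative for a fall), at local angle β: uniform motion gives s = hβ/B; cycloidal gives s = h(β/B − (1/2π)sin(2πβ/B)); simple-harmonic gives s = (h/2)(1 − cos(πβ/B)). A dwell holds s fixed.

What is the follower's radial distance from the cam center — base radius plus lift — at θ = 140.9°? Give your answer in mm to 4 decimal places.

seg 1 [0°–67.7°] cycloidal, h=27: full span → s += 27 → s = 27.0000
seg 2 [67.7°–92.1°] dwell: s stays 27.0000
seg 3 [92.1°–161°] simple-harmonic, h=-22: θ=140.9° here. β=48.8, B=68.9. -22/2·(1 − cos(π·0.7083)) = -17.6947 → s = 9.3053
radial distance = base radius + s = 27 + 9.3053 = 36.3053

36.3053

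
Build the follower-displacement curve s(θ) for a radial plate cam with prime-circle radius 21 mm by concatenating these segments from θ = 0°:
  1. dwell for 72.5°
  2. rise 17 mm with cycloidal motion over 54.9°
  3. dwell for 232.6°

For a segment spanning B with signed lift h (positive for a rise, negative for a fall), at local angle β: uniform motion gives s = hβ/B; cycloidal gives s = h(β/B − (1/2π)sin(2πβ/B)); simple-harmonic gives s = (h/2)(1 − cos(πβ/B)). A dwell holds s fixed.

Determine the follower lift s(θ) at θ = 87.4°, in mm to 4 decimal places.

seg 1 [0°–72.5°] dwell: s stays 0.0000
seg 2 [72.5°–127.4°] cycloidal, h=17: θ=87.4° here. β=14.9, B=54.9. 17·(0.2714 − sin(2π·0.2714)/(2π)) = 1.9326 → s = 1.9326

1.9326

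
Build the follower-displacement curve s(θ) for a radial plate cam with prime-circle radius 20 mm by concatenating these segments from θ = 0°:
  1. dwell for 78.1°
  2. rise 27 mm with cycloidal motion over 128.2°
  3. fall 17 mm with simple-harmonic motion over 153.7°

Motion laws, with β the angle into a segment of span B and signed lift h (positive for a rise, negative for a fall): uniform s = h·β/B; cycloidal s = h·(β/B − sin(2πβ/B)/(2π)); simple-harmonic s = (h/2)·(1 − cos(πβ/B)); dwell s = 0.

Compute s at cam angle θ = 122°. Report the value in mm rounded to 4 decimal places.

seg 1 [0°–78.1°] dwell: s stays 0.0000
seg 2 [78.1°–206.3°] cycloidal, h=27: θ=122° here. β=43.9, B=128.2. 27·(0.3424 − sin(2π·0.3424)/(2π)) = 5.6531 → s = 5.6531

5.6531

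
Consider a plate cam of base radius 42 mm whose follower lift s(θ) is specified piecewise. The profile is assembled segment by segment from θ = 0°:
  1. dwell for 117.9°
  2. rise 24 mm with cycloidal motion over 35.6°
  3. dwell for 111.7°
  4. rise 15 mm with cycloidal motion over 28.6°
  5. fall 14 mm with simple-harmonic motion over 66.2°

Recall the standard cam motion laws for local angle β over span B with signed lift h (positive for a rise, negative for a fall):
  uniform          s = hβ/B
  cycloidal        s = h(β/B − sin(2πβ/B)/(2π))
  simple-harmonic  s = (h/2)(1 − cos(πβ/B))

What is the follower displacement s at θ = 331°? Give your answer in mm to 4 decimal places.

seg 1 [0°–117.9°] dwell: s stays 0.0000
seg 2 [117.9°–153.5°] cycloidal, h=24: full span → s += 24 → s = 24.0000
seg 3 [153.5°–265.2°] dwell: s stays 24.0000
seg 4 [265.2°–293.8°] cycloidal, h=15: full span → s += 15 → s = 39.0000
seg 5 [293.8°–360°] simple-harmonic, h=-14: θ=331° here. β=37.2, B=66.2. -14/2·(1 − cos(π·0.5619)) = -8.3534 → s = 30.6466

30.6466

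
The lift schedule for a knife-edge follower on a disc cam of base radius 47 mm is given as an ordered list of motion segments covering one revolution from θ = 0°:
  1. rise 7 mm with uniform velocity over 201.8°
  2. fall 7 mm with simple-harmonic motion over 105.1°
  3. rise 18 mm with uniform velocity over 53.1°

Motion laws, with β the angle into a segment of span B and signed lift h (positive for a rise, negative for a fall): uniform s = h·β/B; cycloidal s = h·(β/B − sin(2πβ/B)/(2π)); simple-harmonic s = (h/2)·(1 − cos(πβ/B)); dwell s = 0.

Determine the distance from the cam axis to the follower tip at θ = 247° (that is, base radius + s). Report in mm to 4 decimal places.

seg 1 [0°–201.8°] uniform, h=7: full span → s += 7 → s = 7.0000
seg 2 [201.8°–306.9°] simple-harmonic, h=-7: θ=247° here. β=45.2, B=105.1. -7/2·(1 − cos(π·0.4301)) = -2.7372 → s = 4.2628
radial distance = base radius + s = 47 + 4.2628 = 51.2628

51.2628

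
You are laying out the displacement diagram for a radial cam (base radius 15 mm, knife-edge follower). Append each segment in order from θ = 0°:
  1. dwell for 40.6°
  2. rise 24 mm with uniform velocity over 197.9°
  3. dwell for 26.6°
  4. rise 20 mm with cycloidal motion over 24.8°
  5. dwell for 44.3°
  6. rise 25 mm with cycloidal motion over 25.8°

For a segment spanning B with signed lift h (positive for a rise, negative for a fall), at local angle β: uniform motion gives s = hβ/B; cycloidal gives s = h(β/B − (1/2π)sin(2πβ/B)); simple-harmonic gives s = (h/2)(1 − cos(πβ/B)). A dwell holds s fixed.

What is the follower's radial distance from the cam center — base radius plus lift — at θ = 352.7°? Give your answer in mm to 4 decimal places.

seg 1 [0°–40.6°] dwell: s stays 0.0000
seg 2 [40.6°–238.5°] uniform, h=24: full span → s += 24 → s = 24.0000
seg 3 [238.5°–265.1°] dwell: s stays 24.0000
seg 4 [265.1°–289.9°] cycloidal, h=20: full span → s += 20 → s = 44.0000
seg 5 [289.9°–334.2°] dwell: s stays 44.0000
seg 6 [334.2°–360°] cycloidal, h=25: θ=352.7° here. β=18.5, B=25.8. 25·(0.7171 − sin(2π·0.7171)/(2π)) = 21.8203 → s = 65.8203
radial distance = base radius + s = 15 + 65.8203 = 80.8203

80.8203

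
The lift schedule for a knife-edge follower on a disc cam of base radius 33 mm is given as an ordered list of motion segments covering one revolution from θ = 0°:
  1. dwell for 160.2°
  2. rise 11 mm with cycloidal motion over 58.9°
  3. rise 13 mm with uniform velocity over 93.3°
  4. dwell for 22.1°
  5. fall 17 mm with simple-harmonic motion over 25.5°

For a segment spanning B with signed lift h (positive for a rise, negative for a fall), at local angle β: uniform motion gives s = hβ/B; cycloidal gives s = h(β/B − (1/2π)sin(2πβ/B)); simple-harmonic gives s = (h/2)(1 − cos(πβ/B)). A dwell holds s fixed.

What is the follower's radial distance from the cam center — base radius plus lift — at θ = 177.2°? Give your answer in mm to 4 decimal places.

seg 1 [0°–160.2°] dwell: s stays 0.0000
seg 2 [160.2°–219.1°] cycloidal, h=11: θ=177.2° here. β=17, B=58.9. 11·(0.2886 − sin(2π·0.2886)/(2π)) = 1.4755 → s = 1.4755
radial distance = base radius + s = 33 + 1.4755 = 34.4755

34.4755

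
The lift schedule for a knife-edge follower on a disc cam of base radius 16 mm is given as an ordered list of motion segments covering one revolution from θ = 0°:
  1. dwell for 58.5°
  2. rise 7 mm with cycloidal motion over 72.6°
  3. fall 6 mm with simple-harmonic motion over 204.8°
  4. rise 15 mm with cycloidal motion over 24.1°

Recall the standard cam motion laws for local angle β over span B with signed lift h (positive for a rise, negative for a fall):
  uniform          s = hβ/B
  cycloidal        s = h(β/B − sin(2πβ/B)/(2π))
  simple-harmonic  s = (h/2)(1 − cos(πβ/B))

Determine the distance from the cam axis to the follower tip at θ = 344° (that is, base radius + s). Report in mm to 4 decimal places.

seg 1 [0°–58.5°] dwell: s stays 0.0000
seg 2 [58.5°–131.1°] cycloidal, h=7: full span → s += 7 → s = 7.0000
seg 3 [131.1°–335.9°] simple-harmonic, h=-6: full span → s += -6 → s = 1.0000
seg 4 [335.9°–360°] cycloidal, h=15: θ=344° here. β=8.1, B=24.1. 15·(0.3361 − sin(2π·0.3361)/(2π)) = 2.9951 → s = 3.9951
radial distance = base radius + s = 16 + 3.9951 = 19.9951

19.9951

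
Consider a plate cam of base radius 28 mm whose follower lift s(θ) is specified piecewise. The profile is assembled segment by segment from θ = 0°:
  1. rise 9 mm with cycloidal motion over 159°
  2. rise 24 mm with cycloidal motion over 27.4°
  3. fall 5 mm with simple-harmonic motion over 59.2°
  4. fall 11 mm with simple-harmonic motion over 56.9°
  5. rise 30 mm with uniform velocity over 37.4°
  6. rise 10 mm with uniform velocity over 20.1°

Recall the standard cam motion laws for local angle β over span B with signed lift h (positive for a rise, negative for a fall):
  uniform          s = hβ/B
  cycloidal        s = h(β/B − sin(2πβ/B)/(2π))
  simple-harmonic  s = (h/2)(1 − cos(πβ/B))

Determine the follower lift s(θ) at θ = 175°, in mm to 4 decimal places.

seg 1 [0°–159°] cycloidal, h=9: full span → s += 9 → s = 9.0000
seg 2 [159°–186.4°] cycloidal, h=24: θ=175° here. β=16, B=27.4. 24·(0.5839 − sin(2π·0.5839)/(2π)) = 15.9371 → s = 24.9371

24.9371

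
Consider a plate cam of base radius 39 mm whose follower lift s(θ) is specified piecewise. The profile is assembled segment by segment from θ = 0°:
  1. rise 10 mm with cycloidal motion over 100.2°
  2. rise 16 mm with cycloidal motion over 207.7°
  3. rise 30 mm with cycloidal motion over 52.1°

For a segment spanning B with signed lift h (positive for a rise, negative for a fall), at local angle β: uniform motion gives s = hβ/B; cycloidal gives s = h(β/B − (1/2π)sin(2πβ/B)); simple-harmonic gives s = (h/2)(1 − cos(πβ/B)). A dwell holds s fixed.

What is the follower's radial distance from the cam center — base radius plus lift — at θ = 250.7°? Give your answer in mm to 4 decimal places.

seg 1 [0°–100.2°] cycloidal, h=10: full span → s += 10 → s = 10.0000
seg 2 [100.2°–307.9°] cycloidal, h=16: θ=250.7° here. β=150.5, B=207.7. 16·(0.7246 − sin(2π·0.7246)/(2π)) = 14.1078 → s = 24.1078
radial distance = base radius + s = 39 + 24.1078 = 63.1078

63.1078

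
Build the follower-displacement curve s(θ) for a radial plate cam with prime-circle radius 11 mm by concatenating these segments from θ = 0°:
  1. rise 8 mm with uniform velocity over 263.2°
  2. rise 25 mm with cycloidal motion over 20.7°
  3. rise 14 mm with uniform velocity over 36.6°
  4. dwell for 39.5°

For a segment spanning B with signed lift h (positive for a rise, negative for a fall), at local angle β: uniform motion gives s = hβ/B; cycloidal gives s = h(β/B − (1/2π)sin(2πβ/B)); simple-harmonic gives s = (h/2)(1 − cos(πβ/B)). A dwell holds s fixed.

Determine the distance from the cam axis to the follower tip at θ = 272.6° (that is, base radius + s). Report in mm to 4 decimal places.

seg 1 [0°–263.2°] uniform, h=8: full span → s += 8 → s = 8.0000
seg 2 [263.2°–283.9°] cycloidal, h=25: θ=272.6° here. β=9.4, B=20.7. 25·(0.4541 − sin(2π·0.4541)/(2π)) = 10.2211 → s = 18.2211
radial distance = base radius + s = 11 + 18.2211 = 29.2211

29.2211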